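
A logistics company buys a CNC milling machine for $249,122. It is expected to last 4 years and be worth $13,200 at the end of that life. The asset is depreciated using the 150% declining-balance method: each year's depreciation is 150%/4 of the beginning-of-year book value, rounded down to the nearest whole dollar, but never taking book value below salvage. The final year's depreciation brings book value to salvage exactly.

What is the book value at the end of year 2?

Depreciable base = $249,122 − $13,200 = $235,922.
Year 1: ⌊$249,122 × 150%/4⌋ = $93,420. Book value $155,702.
Year 2: ⌊$155,702 × 150%/4⌋ = $58,388. Book value $97,314.

$97,314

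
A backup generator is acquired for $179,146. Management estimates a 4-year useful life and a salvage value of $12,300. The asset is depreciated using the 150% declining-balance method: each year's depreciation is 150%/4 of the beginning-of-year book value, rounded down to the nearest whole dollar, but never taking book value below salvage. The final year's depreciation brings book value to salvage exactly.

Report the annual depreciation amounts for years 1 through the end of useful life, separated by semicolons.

Depreciable base = $179,146 − $12,300 = $166,846.
Year 1: ⌊$179,146 × 150%/4⌋ = $67,179. Book value $111,967.
Year 2: ⌊$111,967 × 150%/4⌋ = $41,987. Book value $69,980.
Year 3: ⌊$69,980 × 150%/4⌋ = $26,242. Book value $43,738.
Year 4 (final): $43,738 − $12,300 = $31,438. Book value $12,300.

$67,179; $41,987; $26,242; $31,438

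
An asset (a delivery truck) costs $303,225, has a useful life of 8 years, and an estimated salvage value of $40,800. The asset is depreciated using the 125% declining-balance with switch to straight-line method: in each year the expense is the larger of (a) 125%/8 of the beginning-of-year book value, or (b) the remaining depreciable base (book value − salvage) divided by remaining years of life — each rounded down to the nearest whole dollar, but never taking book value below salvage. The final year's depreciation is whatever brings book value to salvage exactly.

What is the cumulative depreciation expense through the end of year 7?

$234,204

Depreciable base = $303,225 − $40,800 = $262,425.
Year 1: DB = ⌊$303,225 × 125%/8⌋ = $47,378; SL = ⌊$262,425/8⌋ = $32,803 → take DB $47,378. Book value $255,847.
Year 2: DB = ⌊$255,847 × 125%/8⌋ = $39,976; SL = ⌊$215,047/7⌋ = $30,721 → take DB $39,976. Book value $215,871.
Year 3: DB = ⌊$215,871 × 125%/8⌋ = $33,729; SL = ⌊$175,071/6⌋ = $29,178 → take DB $33,729. Book value $182,142.
Year 4: DB = ⌊$182,142 × 125%/8⌋ = $28,459; SL = ⌊$141,342/5⌋ = $28,268 → take DB $28,459. Book value $153,683.
Year 5: DB = ⌊$153,683 × 125%/8⌋ = $24,012; SL = ⌊$112,883/4⌋ = $28,220 → take SL $28,220. Book value $125,463.
Year 6: DB = ⌊$125,463 × 125%/8⌋ = $19,603; SL = ⌊$84,663/3⌋ = $28,221 → take SL $28,221. Book value $97,242.
Year 7: DB = ⌊$97,242 × 125%/8⌋ = $15,194; SL = ⌊$56,442/2⌋ = $28,221 → take SL $28,221. Book value $69,021.
Accumulated through year 7 = $303,225 − $69,021 = $234,204.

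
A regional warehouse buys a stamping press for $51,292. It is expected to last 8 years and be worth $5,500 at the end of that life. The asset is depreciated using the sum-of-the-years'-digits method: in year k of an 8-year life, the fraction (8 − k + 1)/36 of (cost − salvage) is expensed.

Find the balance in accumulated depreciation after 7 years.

Depreciable base = $51,292 − $5,500 = $45,792.
Sum of the years' digits = 8+7+6+5+4+3+2+1 = 36.
Year 1: $45,792 × 8/36 = $10,176. Book value $41,116.
Year 2: $45,792 × 7/36 = $8,904. Book value $32,212.
Year 3: $45,792 × 6/36 = $7,632. Book value $24,580.
Year 4: $45,792 × 5/36 = $6,360. Book value $18,220.
Year 5: $45,792 × 4/36 = $5,088. Book value $13,132.
Year 6: $45,792 × 3/36 = $3,816. Book value $9,316.
Year 7: $45,792 × 2/36 = $2,544. Book value $6,772.
Accumulated through year 7 = $51,292 − $6,772 = $44,520.

$44,520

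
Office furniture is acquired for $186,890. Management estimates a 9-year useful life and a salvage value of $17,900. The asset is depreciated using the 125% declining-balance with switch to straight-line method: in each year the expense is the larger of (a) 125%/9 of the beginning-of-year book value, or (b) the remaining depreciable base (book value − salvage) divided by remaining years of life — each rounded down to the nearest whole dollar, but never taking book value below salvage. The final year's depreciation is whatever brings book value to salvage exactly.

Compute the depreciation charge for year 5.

$16,906

Depreciable base = $186,890 − $17,900 = $168,990.
Year 1: DB = ⌊$186,890 × 125%/9⌋ = $25,956; SL = ⌊$168,990/9⌋ = $18,776 → take DB $25,956. Book value $160,934.
Year 2: DB = ⌊$160,934 × 125%/9⌋ = $22,351; SL = ⌊$143,034/8⌋ = $17,879 → take DB $22,351. Book value $138,583.
Year 3: DB = ⌊$138,583 × 125%/9⌋ = $19,247; SL = ⌊$120,683/7⌋ = $17,240 → take DB $19,247. Book value $119,336.
Year 4: DB = ⌊$119,336 × 125%/9⌋ = $16,574; SL = ⌊$101,436/6⌋ = $16,906 → take SL $16,906. Book value $102,430.
Year 5: DB = ⌊$102,430 × 125%/9⌋ = $14,226; SL = ⌊$84,530/5⌋ = $16,906 → take SL $16,906. Book value $85,524.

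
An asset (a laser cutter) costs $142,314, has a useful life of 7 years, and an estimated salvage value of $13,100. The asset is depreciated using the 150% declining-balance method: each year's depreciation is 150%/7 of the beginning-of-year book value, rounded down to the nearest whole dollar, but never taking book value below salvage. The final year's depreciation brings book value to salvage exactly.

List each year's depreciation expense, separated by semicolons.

$30,495; $23,961; $18,826; $14,792; $11,622; $9,132; $20,386

Depreciable base = $142,314 − $13,100 = $129,214.
Year 1: ⌊$142,314 × 150%/7⌋ = $30,495. Book value $111,819.
Year 2: ⌊$111,819 × 150%/7⌋ = $23,961. Book value $87,858.
Year 3: ⌊$87,858 × 150%/7⌋ = $18,826. Book value $69,032.
Year 4: ⌊$69,032 × 150%/7⌋ = $14,792. Book value $54,240.
Year 5: ⌊$54,240 × 150%/7⌋ = $11,622. Book value $42,618.
Year 6: ⌊$42,618 × 150%/7⌋ = $9,132. Book value $33,486.
Year 7 (final): $33,486 − $13,100 = $20,386. Book value $13,100.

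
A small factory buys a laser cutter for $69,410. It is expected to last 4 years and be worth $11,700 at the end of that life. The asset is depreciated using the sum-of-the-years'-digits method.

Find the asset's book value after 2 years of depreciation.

Depreciable base = $69,410 − $11,700 = $57,710.
Sum of the years' digits = 4+3+2+1 = 10.
Year 1: $57,710 × 4/10 = $23,084. Book value $46,326.
Year 2: $57,710 × 3/10 = $17,313. Book value $29,013.

$29,013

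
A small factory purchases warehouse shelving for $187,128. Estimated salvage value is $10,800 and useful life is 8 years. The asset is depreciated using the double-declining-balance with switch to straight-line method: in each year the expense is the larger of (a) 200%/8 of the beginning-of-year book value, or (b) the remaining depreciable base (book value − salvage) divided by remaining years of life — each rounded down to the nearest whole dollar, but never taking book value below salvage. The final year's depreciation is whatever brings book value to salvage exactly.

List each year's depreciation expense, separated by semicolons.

$46,782; $35,086; $26,315; $19,736; $14,802; $11,202; $11,202; $11,203

Depreciable base = $187,128 − $10,800 = $176,328.
Year 1: DB = ⌊$187,128 × 200%/8⌋ = $46,782; SL = ⌊$176,328/8⌋ = $22,041 → take DB $46,782. Book value $140,346.
Year 2: DB = ⌊$140,346 × 200%/8⌋ = $35,086; SL = ⌊$129,546/7⌋ = $18,506 → take DB $35,086. Book value $105,260.
Year 3: DB = ⌊$105,260 × 200%/8⌋ = $26,315; SL = ⌊$94,460/6⌋ = $15,743 → take DB $26,315. Book value $78,945.
Year 4: DB = ⌊$78,945 × 200%/8⌋ = $19,736; SL = ⌊$68,145/5⌋ = $13,629 → take DB $19,736. Book value $59,209.
Year 5: DB = ⌊$59,209 × 200%/8⌋ = $14,802; SL = ⌊$48,409/4⌋ = $12,102 → take DB $14,802. Book value $44,407.
Year 6: DB = ⌊$44,407 × 200%/8⌋ = $11,101; SL = ⌊$33,607/3⌋ = $11,202 → take SL $11,202. Book value $33,205.
Year 7: DB = ⌊$33,205 × 200%/8⌋ = $8,301; SL = ⌊$22,405/2⌋ = $11,202 → take SL $11,202. Book value $22,003.
Year 8 (final): $22,003 − $10,800 = $11,203. Book value $10,800.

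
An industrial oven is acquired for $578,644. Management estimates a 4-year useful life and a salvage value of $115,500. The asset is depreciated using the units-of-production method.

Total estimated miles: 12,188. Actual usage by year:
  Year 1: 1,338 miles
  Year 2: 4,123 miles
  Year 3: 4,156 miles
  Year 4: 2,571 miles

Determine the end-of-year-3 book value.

Depreciable base = $578,644 − $115,500 = $463,144.
Rate = $463,144 / 12,188 miles = $38 per mile.
Year 1: 1,338 × $38 = $50,844. Book value $527,800.
Year 2: 4,123 × $38 = $156,674. Book value $371,126.
Year 3: 4,156 × $38 = $157,928. Book value $213,198.

$213,198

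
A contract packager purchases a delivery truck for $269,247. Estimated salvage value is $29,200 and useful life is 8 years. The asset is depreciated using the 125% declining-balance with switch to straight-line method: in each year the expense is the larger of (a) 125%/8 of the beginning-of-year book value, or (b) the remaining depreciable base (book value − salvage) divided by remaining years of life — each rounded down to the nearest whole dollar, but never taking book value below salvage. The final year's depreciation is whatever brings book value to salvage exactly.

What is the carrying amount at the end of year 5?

$108,720

Depreciable base = $269,247 − $29,200 = $240,047.
Year 1: DB = ⌊$269,247 × 125%/8⌋ = $42,069; SL = ⌊$240,047/8⌋ = $30,005 → take DB $42,069. Book value $227,178.
Year 2: DB = ⌊$227,178 × 125%/8⌋ = $35,496; SL = ⌊$197,978/7⌋ = $28,282 → take DB $35,496. Book value $191,682.
Year 3: DB = ⌊$191,682 × 125%/8⌋ = $29,950; SL = ⌊$162,482/6⌋ = $27,080 → take DB $29,950. Book value $161,732.
Year 4: DB = ⌊$161,732 × 125%/8⌋ = $25,270; SL = ⌊$132,532/5⌋ = $26,506 → take SL $26,506. Book value $135,226.
Year 5: DB = ⌊$135,226 × 125%/8⌋ = $21,129; SL = ⌊$106,026/4⌋ = $26,506 → take SL $26,506. Book value $108,720.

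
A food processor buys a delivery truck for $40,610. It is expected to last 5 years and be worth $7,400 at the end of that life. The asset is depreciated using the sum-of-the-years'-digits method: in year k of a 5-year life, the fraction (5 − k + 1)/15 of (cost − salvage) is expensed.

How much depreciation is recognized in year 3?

$6,642

Depreciable base = $40,610 − $7,400 = $33,210.
Sum of the years' digits = 5+4+3+2+1 = 15.
Year 1: $33,210 × 5/15 = $11,070. Book value $29,540.
Year 2: $33,210 × 4/15 = $8,856. Book value $20,684.
Year 3: $33,210 × 3/15 = $6,642. Book value $14,042.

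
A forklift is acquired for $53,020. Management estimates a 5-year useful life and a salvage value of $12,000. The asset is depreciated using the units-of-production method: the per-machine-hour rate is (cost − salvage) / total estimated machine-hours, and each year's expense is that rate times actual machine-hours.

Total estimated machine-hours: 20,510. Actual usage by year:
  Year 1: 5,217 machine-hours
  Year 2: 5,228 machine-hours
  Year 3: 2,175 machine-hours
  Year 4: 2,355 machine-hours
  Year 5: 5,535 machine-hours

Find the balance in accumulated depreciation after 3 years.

$25,240

Depreciable base = $53,020 − $12,000 = $41,020.
Rate = $41,020 / 20,510 machine-hours = $2 per machine-hour.
Year 1: 5,217 × $2 = $10,434. Book value $42,586.
Year 2: 5,228 × $2 = $10,456. Book value $32,130.
Year 3: 2,175 × $2 = $4,350. Book value $27,780.
Accumulated through year 3 = $53,020 − $27,780 = $25,240.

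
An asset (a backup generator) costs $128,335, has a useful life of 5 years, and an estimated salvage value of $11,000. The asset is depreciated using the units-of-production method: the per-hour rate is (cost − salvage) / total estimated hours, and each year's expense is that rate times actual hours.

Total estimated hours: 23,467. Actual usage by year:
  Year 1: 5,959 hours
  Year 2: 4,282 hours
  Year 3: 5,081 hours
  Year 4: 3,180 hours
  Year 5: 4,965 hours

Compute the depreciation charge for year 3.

Depreciable base = $128,335 − $11,000 = $117,335.
Rate = $117,335 / 23,467 hours = $5 per hour.
Year 1: 5,959 × $5 = $29,795. Book value $98,540.
Year 2: 4,282 × $5 = $21,410. Book value $77,130.
Year 3: 5,081 × $5 = $25,405. Book value $51,725.

$25,405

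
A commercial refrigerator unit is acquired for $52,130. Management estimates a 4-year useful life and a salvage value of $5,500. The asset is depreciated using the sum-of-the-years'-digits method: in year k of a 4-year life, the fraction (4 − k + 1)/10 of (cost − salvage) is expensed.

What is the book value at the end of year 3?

$10,163

Depreciable base = $52,130 − $5,500 = $46,630.
Sum of the years' digits = 4+3+2+1 = 10.
Year 1: $46,630 × 4/10 = $18,652. Book value $33,478.
Year 2: $46,630 × 3/10 = $13,989. Book value $19,489.
Year 3: $46,630 × 2/10 = $9,326. Book value $10,163.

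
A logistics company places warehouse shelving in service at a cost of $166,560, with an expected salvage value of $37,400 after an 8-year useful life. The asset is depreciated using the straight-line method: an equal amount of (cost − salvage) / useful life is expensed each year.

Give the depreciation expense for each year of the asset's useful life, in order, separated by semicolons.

Depreciable base = $166,560 − $37,400 = $129,160.
Annual expense = $129,160 / 8 = $16,145.
End of year 1: book value $150,415.
End of year 2: book value $134,270.
End of year 3: book value $118,125.
End of year 4: book value $101,980.
End of year 5: book value $85,835.
End of year 6: book value $69,690.
End of year 7: book value $53,545.
End of year 8: book value $37,400.

$16,145; $16,145; $16,145; $16,145; $16,145; $16,145; $16,145; $16,145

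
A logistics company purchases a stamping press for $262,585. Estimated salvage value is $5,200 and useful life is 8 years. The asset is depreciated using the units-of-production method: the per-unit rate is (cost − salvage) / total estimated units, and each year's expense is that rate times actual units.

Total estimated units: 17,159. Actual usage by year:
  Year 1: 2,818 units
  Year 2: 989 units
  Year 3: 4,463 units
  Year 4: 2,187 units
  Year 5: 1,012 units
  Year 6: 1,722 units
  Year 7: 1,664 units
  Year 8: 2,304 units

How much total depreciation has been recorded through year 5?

$172,035

Depreciable base = $262,585 − $5,200 = $257,385.
Rate = $257,385 / 17,159 units = $15 per unit.
Year 1: 2,818 × $15 = $42,270. Book value $220,315.
Year 2: 989 × $15 = $14,835. Book value $205,480.
Year 3: 4,463 × $15 = $66,945. Book value $138,535.
Year 4: 2,187 × $15 = $32,805. Book value $105,730.
Year 5: 1,012 × $15 = $15,180. Book value $90,550.
Accumulated through year 5 = $262,585 − $90,550 = $172,035.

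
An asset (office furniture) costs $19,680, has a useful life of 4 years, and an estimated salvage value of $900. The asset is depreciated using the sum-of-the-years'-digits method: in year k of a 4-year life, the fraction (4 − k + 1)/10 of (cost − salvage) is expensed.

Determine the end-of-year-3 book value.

Depreciable base = $19,680 − $900 = $18,780.
Sum of the years' digits = 4+3+2+1 = 10.
Year 1: $18,780 × 4/10 = $7,512. Book value $12,168.
Year 2: $18,780 × 3/10 = $5,634. Book value $6,534.
Year 3: $18,780 × 2/10 = $3,756. Book value $2,778.

$2,778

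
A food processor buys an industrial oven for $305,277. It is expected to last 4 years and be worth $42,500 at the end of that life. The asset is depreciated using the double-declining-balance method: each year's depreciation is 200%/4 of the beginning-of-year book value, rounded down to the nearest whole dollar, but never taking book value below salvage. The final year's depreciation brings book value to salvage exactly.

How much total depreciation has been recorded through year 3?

Depreciable base = $305,277 − $42,500 = $262,777.
Year 1: ⌊$305,277 × 200%/4⌋ = $152,638. Book value $152,639.
Year 2: ⌊$152,639 × 200%/4⌋ = $76,319. Book value $76,320.
Year 3: ⌊$76,320 × 200%/4⌋ = $38,160, capped at $33,820. Book value $42,500.
Accumulated through year 3 = $305,277 − $42,500 = $262,777.

$262,777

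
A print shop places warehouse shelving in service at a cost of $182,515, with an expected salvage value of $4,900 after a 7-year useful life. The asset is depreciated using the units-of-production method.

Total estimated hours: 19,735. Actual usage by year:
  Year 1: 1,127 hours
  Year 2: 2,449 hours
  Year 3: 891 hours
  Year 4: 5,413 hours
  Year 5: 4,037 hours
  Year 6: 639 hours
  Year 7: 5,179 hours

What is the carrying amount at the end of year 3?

$142,312

Depreciable base = $182,515 − $4,900 = $177,615.
Rate = $177,615 / 19,735 hours = $9 per hour.
Year 1: 1,127 × $9 = $10,143. Book value $172,372.
Year 2: 2,449 × $9 = $22,041. Book value $150,331.
Year 3: 891 × $9 = $8,019. Book value $142,312.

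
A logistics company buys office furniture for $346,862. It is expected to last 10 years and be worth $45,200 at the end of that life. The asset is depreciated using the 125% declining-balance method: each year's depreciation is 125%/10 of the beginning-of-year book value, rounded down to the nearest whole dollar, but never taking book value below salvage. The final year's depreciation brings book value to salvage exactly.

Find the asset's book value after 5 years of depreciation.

Depreciable base = $346,862 − $45,200 = $301,662.
Year 1: ⌊$346,862 × 125%/10⌋ = $43,357. Book value $303,505.
Year 2: ⌊$303,505 × 125%/10⌋ = $37,938. Book value $265,567.
Year 3: ⌊$265,567 × 125%/10⌋ = $33,195. Book value $232,372.
Year 4: ⌊$232,372 × 125%/10⌋ = $29,046. Book value $203,326.
Year 5: ⌊$203,326 × 125%/10⌋ = $25,415. Book value $177,911.

$177,911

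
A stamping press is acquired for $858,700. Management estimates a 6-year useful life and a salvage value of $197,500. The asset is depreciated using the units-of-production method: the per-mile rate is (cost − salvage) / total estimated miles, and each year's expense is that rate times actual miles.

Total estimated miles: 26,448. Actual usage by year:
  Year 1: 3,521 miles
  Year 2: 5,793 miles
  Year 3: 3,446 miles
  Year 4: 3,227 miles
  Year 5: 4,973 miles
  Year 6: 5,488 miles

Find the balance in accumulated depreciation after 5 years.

$524,000

Depreciable base = $858,700 − $197,500 = $661,200.
Rate = $661,200 / 26,448 miles = $25 per mile.
Year 1: 3,521 × $25 = $88,025. Book value $770,675.
Year 2: 5,793 × $25 = $144,825. Book value $625,850.
Year 3: 3,446 × $25 = $86,150. Book value $539,700.
Year 4: 3,227 × $25 = $80,675. Book value $459,025.
Year 5: 4,973 × $25 = $124,325. Book value $334,700.
Accumulated through year 5 = $858,700 − $334,700 = $524,000.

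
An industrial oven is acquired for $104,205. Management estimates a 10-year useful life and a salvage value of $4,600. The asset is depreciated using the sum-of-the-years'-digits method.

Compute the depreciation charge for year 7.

$7,244

Depreciable base = $104,205 − $4,600 = $99,605.
Sum of the years' digits = 10+9+8+7+6+5+4+3+2+1 = 55.
Year 1: $99,605 × 10/55 = $18,110. Book value $86,095.
Year 2: $99,605 × 9/55 = $16,299. Book value $69,796.
Year 3: $99,605 × 8/55 = $14,488. Book value $55,308.
Year 4: $99,605 × 7/55 = $12,677. Book value $42,631.
Year 5: $99,605 × 6/55 = $10,866. Book value $31,765.
Year 6: $99,605 × 5/55 = $9,055. Book value $22,710.
Year 7: $99,605 × 4/55 = $7,244. Book value $15,466.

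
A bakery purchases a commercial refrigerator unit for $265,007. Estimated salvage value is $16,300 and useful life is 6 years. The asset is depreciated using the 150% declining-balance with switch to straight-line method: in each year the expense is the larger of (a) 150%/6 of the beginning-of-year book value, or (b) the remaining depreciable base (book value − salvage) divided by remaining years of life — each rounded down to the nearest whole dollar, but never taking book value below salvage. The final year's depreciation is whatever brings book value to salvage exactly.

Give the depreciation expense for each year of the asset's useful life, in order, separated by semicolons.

Depreciable base = $265,007 − $16,300 = $248,707.
Year 1: DB = ⌊$265,007 × 150%/6⌋ = $66,251; SL = ⌊$248,707/6⌋ = $41,451 → take DB $66,251. Book value $198,756.
Year 2: DB = ⌊$198,756 × 150%/6⌋ = $49,689; SL = ⌊$182,456/5⌋ = $36,491 → take DB $49,689. Book value $149,067.
Year 3: DB = ⌊$149,067 × 150%/6⌋ = $37,266; SL = ⌊$132,767/4⌋ = $33,191 → take DB $37,266. Book value $111,801.
Year 4: DB = ⌊$111,801 × 150%/6⌋ = $27,950; SL = ⌊$95,501/3⌋ = $31,833 → take SL $31,833. Book value $79,968.
Year 5: DB = ⌊$79,968 × 150%/6⌋ = $19,992; SL = ⌊$63,668/2⌋ = $31,834 → take SL $31,834. Book value $48,134.
Year 6 (final): $48,134 − $16,300 = $31,834. Book value $16,300.

$66,251; $49,689; $37,266; $31,833; $31,834; $31,834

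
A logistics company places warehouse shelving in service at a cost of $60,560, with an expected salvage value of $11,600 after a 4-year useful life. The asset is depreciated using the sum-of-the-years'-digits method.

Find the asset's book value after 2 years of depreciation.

$26,288

Depreciable base = $60,560 − $11,600 = $48,960.
Sum of the years' digits = 4+3+2+1 = 10.
Year 1: $48,960 × 4/10 = $19,584. Book value $40,976.
Year 2: $48,960 × 3/10 = $14,688. Book value $26,288.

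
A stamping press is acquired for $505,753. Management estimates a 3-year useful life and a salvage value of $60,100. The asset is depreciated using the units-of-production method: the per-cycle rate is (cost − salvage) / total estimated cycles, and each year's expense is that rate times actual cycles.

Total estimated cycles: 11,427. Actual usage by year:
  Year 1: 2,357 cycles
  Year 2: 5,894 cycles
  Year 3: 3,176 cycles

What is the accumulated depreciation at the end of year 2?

Depreciable base = $505,753 − $60,100 = $445,653.
Rate = $445,653 / 11,427 cycles = $39 per cycle.
Year 1: 2,357 × $39 = $91,923. Book value $413,830.
Year 2: 5,894 × $39 = $229,866. Book value $183,964.
Accumulated through year 2 = $505,753 − $183,964 = $321,789.

$321,789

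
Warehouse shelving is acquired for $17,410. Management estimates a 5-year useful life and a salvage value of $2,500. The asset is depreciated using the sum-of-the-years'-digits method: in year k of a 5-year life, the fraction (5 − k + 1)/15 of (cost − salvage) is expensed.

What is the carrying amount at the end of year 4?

$3,494

Depreciable base = $17,410 − $2,500 = $14,910.
Sum of the years' digits = 5+4+3+2+1 = 15.
Year 1: $14,910 × 5/15 = $4,970. Book value $12,440.
Year 2: $14,910 × 4/15 = $3,976. Book value $8,464.
Year 3: $14,910 × 3/15 = $2,982. Book value $5,482.
Year 4: $14,910 × 2/15 = $1,988. Book value $3,494.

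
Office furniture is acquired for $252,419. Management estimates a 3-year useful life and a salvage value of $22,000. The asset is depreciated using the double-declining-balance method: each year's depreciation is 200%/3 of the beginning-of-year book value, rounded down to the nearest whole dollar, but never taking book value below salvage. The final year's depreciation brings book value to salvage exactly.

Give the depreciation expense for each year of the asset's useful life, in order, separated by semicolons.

$168,279; $56,093; $6,047

Depreciable base = $252,419 − $22,000 = $230,419.
Year 1: ⌊$252,419 × 200%/3⌋ = $168,279. Book value $84,140.
Year 2: ⌊$84,140 × 200%/3⌋ = $56,093. Book value $28,047.
Year 3 (final): $28,047 − $22,000 = $6,047. Book value $22,000.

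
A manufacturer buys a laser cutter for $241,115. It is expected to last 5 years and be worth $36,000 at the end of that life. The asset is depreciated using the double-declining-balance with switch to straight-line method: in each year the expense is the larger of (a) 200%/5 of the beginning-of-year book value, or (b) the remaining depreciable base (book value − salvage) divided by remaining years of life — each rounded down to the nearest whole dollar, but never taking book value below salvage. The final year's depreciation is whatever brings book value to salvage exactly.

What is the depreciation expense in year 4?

Depreciable base = $241,115 − $36,000 = $205,115.
Year 1: DB = ⌊$241,115 × 200%/5⌋ = $96,446; SL = ⌊$205,115/5⌋ = $41,023 → take DB $96,446. Book value $144,669.
Year 2: DB = ⌊$144,669 × 200%/5⌋ = $57,867; SL = ⌊$108,669/4⌋ = $27,167 → take DB $57,867. Book value $86,802.
Year 3: DB = ⌊$86,802 × 200%/5⌋ = $34,720; SL = ⌊$50,802/3⌋ = $16,934 → take DB $34,720. Book value $52,082.
Year 4: DB = ⌊$52,082 × 200%/5⌋ = $20,832; SL = ⌊$16,082/2⌋ = $8,041 → take DB $20,832, capped at $16,082. Book value $36,000.

$16,082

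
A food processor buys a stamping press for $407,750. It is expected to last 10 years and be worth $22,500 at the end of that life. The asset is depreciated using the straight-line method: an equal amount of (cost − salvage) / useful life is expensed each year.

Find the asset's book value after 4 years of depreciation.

Depreciable base = $407,750 − $22,500 = $385,250.
Annual expense = $385,250 / 10 = $38,525.
End of year 1: book value $369,225.
End of year 2: book value $330,700.
End of year 3: book value $292,175.
End of year 4: book value $253,650.

$253,650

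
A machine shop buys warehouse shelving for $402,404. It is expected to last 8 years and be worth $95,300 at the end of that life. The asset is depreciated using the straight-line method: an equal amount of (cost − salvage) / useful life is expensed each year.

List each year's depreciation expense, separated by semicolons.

Depreciable base = $402,404 − $95,300 = $307,104.
Annual expense = $307,104 / 8 = $38,388.
End of year 1: book value $364,016.
End of year 2: book value $325,628.
End of year 3: book value $287,240.
End of year 4: book value $248,852.
End of year 5: book value $210,464.
End of year 6: book value $172,076.
End of year 7: book value $133,688.
End of year 8: book value $95,300.

$38,388; $38,388; $38,388; $38,388; $38,388; $38,388; $38,388; $38,388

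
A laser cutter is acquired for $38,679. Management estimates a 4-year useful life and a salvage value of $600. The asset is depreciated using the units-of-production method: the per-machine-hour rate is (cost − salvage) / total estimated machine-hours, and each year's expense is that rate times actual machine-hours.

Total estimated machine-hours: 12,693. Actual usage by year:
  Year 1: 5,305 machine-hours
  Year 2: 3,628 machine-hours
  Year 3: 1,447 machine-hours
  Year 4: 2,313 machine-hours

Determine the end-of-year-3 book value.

Depreciable base = $38,679 − $600 = $38,079.
Rate = $38,079 / 12,693 machine-hours = $3 per machine-hour.
Year 1: 5,305 × $3 = $15,915. Book value $22,764.
Year 2: 3,628 × $3 = $10,884. Book value $11,880.
Year 3: 1,447 × $3 = $4,341. Book value $7,539.

$7,539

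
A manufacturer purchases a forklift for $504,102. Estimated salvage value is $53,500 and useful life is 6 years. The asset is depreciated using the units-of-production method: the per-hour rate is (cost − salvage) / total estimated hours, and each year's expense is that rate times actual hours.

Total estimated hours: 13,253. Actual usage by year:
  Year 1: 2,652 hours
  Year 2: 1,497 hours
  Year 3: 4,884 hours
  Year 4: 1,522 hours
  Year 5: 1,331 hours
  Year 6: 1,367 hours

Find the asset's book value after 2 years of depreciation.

Depreciable base = $504,102 − $53,500 = $450,602.
Rate = $450,602 / 13,253 hours = $34 per hour.
Year 1: 2,652 × $34 = $90,168. Book value $413,934.
Year 2: 1,497 × $34 = $50,898. Book value $363,036.

$363,036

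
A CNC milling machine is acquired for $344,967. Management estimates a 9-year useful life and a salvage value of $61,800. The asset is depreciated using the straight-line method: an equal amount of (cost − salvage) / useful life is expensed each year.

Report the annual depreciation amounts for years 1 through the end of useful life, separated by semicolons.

Depreciable base = $344,967 − $61,800 = $283,167.
Annual expense = $283,167 / 9 = $31,463.
End of year 1: book value $313,504.
End of year 2: book value $282,041.
End of year 3: book value $250,578.
End of year 4: book value $219,115.
End of year 5: book value $187,652.
End of year 6: book value $156,189.
End of year 7: book value $124,726.
End of year 8: book value $93,263.
End of year 9: book value $61,800.

$31,463; $31,463; $31,463; $31,463; $31,463; $31,463; $31,463; $31,463; $31,463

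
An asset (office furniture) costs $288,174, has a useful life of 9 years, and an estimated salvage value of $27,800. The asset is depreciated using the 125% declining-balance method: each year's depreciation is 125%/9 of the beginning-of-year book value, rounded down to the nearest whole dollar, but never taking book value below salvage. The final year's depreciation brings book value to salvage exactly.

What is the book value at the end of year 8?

Depreciable base = $288,174 − $27,800 = $260,374.
Year 1: ⌊$288,174 × 125%/9⌋ = $40,024. Book value $248,150.
Year 2: ⌊$248,150 × 125%/9⌋ = $34,465. Book value $213,685.
Year 3: ⌊$213,685 × 125%/9⌋ = $29,678. Book value $184,007.
Year 4: ⌊$184,007 × 125%/9⌋ = $25,556. Book value $158,451.
Year 5: ⌊$158,451 × 125%/9⌋ = $22,007. Book value $136,444.
Year 6: ⌊$136,444 × 125%/9⌋ = $18,950. Book value $117,494.
Year 7: ⌊$117,494 × 125%/9⌋ = $16,318. Book value $101,176.
Year 8: ⌊$101,176 × 125%/9⌋ = $14,052. Book value $87,124.

$87,124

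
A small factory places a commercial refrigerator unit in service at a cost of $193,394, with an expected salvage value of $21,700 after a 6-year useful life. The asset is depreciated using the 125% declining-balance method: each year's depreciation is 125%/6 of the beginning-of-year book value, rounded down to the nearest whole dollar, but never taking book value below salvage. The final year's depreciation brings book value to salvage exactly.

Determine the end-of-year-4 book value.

$75,966

Depreciable base = $193,394 − $21,700 = $171,694.
Year 1: ⌊$193,394 × 125%/6⌋ = $40,290. Book value $153,104.
Year 2: ⌊$153,104 × 125%/6⌋ = $31,896. Book value $121,208.
Year 3: ⌊$121,208 × 125%/6⌋ = $25,251. Book value $95,957.
Year 4: ⌊$95,957 × 125%/6⌋ = $19,991. Book value $75,966.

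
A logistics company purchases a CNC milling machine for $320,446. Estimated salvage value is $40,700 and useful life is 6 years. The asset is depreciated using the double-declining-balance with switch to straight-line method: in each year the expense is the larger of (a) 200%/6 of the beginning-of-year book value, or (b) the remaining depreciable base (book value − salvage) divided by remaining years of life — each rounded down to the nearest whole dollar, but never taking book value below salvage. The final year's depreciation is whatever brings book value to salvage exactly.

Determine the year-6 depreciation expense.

Depreciable base = $320,446 − $40,700 = $279,746.
Year 1: DB = ⌊$320,446 × 200%/6⌋ = $106,815; SL = ⌊$279,746/6⌋ = $46,624 → take DB $106,815. Book value $213,631.
Year 2: DB = ⌊$213,631 × 200%/6⌋ = $71,210; SL = ⌊$172,931/5⌋ = $34,586 → take DB $71,210. Book value $142,421.
Year 3: DB = ⌊$142,421 × 200%/6⌋ = $47,473; SL = ⌊$101,721/4⌋ = $25,430 → take DB $47,473. Book value $94,948.
Year 4: DB = ⌊$94,948 × 200%/6⌋ = $31,649; SL = ⌊$54,248/3⌋ = $18,082 → take DB $31,649. Book value $63,299.
Year 5: DB = ⌊$63,299 × 200%/6⌋ = $21,099; SL = ⌊$22,599/2⌋ = $11,299 → take DB $21,099. Book value $42,200.
Year 6 (final): $42,200 − $40,700 = $1,500. Book value $40,700.

$1,500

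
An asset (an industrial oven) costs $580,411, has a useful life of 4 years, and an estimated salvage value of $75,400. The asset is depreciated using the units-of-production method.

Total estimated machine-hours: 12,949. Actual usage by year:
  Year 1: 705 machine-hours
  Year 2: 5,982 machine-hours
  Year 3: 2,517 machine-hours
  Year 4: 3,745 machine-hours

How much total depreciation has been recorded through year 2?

Depreciable base = $580,411 − $75,400 = $505,011.
Rate = $505,011 / 12,949 machine-hours = $39 per machine-hour.
Year 1: 705 × $39 = $27,495. Book value $552,916.
Year 2: 5,982 × $39 = $233,298. Book value $319,618.
Accumulated through year 2 = $580,411 − $319,618 = $260,793.

$260,793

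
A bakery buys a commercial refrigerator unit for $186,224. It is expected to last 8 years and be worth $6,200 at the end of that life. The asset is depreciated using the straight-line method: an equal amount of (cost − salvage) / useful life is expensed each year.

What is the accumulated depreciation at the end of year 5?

$112,515

Depreciable base = $186,224 − $6,200 = $180,024.
Annual expense = $180,024 / 8 = $22,503.
End of year 1: book value $163,721.
End of year 2: book value $141,218.
End of year 3: book value $118,715.
End of year 4: book value $96,212.
End of year 5: book value $73,709.
Accumulated through year 5 = $186,224 − $73,709 = $112,515.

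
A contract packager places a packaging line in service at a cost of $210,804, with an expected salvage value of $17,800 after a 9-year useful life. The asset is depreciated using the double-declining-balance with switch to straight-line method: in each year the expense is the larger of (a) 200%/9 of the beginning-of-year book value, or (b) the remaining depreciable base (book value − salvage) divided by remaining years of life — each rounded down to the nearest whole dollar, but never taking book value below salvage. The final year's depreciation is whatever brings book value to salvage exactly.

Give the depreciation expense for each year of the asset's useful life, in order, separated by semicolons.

Depreciable base = $210,804 − $17,800 = $193,004.
Year 1: DB = ⌊$210,804 × 200%/9⌋ = $46,845; SL = ⌊$193,004/9⌋ = $21,444 → take DB $46,845. Book value $163,959.
Year 2: DB = ⌊$163,959 × 200%/9⌋ = $36,435; SL = ⌊$146,159/8⌋ = $18,269 → take DB $36,435. Book value $127,524.
Year 3: DB = ⌊$127,524 × 200%/9⌋ = $28,338; SL = ⌊$109,724/7⌋ = $15,674 → take DB $28,338. Book value $99,186.
Year 4: DB = ⌊$99,186 × 200%/9⌋ = $22,041; SL = ⌊$81,386/6⌋ = $13,564 → take DB $22,041. Book value $77,145.
Year 5: DB = ⌊$77,145 × 200%/9⌋ = $17,143; SL = ⌊$59,345/5⌋ = $11,869 → take DB $17,143. Book value $60,002.
Year 6: DB = ⌊$60,002 × 200%/9⌋ = $13,333; SL = ⌊$42,202/4⌋ = $10,550 → take DB $13,333. Book value $46,669.
Year 7: DB = ⌊$46,669 × 200%/9⌋ = $10,370; SL = ⌊$28,869/3⌋ = $9,623 → take DB $10,370. Book value $36,299.
Year 8: DB = ⌊$36,299 × 200%/9⌋ = $8,066; SL = ⌊$18,499/2⌋ = $9,249 → take SL $9,249. Book value $27,050.
Year 9 (final): $27,050 − $17,800 = $9,250. Book value $17,800.

$46,845; $36,435; $28,338; $22,041; $17,143; $13,333; $10,370; $9,249; $9,250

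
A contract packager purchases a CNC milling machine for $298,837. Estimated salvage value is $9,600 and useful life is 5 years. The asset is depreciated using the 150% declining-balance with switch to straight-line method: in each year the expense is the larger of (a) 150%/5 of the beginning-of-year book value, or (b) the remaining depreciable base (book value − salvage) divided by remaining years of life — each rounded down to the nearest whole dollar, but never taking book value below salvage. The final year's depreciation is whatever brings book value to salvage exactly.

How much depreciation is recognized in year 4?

$45,610

Depreciable base = $298,837 − $9,600 = $289,237.
Year 1: DB = ⌊$298,837 × 150%/5⌋ = $89,651; SL = ⌊$289,237/5⌋ = $57,847 → take DB $89,651. Book value $209,186.
Year 2: DB = ⌊$209,186 × 150%/5⌋ = $62,755; SL = ⌊$199,586/4⌋ = $49,896 → take DB $62,755. Book value $146,431.
Year 3: DB = ⌊$146,431 × 150%/5⌋ = $43,929; SL = ⌊$136,831/3⌋ = $45,610 → take SL $45,610. Book value $100,821.
Year 4: DB = ⌊$100,821 × 150%/5⌋ = $30,246; SL = ⌊$91,221/2⌋ = $45,610 → take SL $45,610. Book value $55,211.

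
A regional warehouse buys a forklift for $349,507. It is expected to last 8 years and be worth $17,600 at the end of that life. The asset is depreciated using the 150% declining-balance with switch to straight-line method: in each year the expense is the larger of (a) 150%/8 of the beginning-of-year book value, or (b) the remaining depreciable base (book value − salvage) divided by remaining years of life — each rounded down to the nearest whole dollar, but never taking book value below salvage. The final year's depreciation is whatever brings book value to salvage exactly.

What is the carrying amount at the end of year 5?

Depreciable base = $349,507 − $17,600 = $331,907.
Year 1: DB = ⌊$349,507 × 150%/8⌋ = $65,532; SL = ⌊$331,907/8⌋ = $41,488 → take DB $65,532. Book value $283,975.
Year 2: DB = ⌊$283,975 × 150%/8⌋ = $53,245; SL = ⌊$266,375/7⌋ = $38,053 → take DB $53,245. Book value $230,730.
Year 3: DB = ⌊$230,730 × 150%/8⌋ = $43,261; SL = ⌊$213,130/6⌋ = $35,521 → take DB $43,261. Book value $187,469.
Year 4: DB = ⌊$187,469 × 150%/8⌋ = $35,150; SL = ⌊$169,869/5⌋ = $33,973 → take DB $35,150. Book value $152,319.
Year 5: DB = ⌊$152,319 × 150%/8⌋ = $28,559; SL = ⌊$134,719/4⌋ = $33,679 → take SL $33,679. Book value $118,640.

$118,640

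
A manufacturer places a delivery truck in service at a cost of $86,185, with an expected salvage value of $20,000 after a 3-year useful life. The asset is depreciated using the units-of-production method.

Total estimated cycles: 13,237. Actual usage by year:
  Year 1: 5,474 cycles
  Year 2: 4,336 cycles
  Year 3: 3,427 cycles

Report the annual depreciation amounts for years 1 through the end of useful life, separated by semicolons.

$27,370; $21,680; $17,135

Depreciable base = $86,185 − $20,000 = $66,185.
Rate = $66,185 / 13,237 cycles = $5 per cycle.
Year 1: 5,474 × $5 = $27,370. Book value $58,815.
Year 2: 4,336 × $5 = $21,680. Book value $37,135.
Year 3: 3,427 × $5 = $17,135. Book value $20,000.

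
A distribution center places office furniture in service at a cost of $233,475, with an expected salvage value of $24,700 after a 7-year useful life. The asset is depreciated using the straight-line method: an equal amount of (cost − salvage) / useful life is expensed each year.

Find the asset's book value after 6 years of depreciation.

$54,525

Depreciable base = $233,475 − $24,700 = $208,775.
Annual expense = $208,775 / 7 = $29,825.
End of year 1: book value $203,650.
End of year 2: book value $173,825.
End of year 3: book value $144,000.
End of year 4: book value $114,175.
End of year 5: book value $84,350.
End of year 6: book value $54,525.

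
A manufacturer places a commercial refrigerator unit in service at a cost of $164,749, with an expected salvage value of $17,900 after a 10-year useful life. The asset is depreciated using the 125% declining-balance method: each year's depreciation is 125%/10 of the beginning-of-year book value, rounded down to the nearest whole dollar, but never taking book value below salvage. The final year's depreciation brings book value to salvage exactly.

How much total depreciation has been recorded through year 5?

$80,246

Depreciable base = $164,749 − $17,900 = $146,849.
Year 1: ⌊$164,749 × 125%/10⌋ = $20,593. Book value $144,156.
Year 2: ⌊$144,156 × 125%/10⌋ = $18,019. Book value $126,137.
Year 3: ⌊$126,137 × 125%/10⌋ = $15,767. Book value $110,370.
Year 4: ⌊$110,370 × 125%/10⌋ = $13,796. Book value $96,574.
Year 5: ⌊$96,574 × 125%/10⌋ = $12,071. Book value $84,503.
Accumulated through year 5 = $164,749 − $84,503 = $80,246.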